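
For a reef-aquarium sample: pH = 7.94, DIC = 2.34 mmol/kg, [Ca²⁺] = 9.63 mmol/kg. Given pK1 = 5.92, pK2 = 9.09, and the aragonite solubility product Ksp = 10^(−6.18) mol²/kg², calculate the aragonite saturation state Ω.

Ω = 2.24

α₂ = 1 / (1 + [H⁺]/K2 + [H⁺]²/(K1K2)) = 1 / (1 + 10^+1.15 + 10^-0.87)
   = 1 / (1 + 14.125 + 0.13490) = 1/15.260 = 0.06553
[CO3²⁻] = α₂ × DIC = 0.06553 × 2.34 = 0.1533 mmol/kg
Ksp = 10^(−6.18) = 6.607×10^-7
Ω = [Ca²⁺][CO3²⁻]/Ksp = (9.63×10^-3)(1.533×10^-4) / 6.607×10^-7 = 2.24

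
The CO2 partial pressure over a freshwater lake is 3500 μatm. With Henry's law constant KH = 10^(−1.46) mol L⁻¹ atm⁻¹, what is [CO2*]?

[CO2*] = 121 μmol/L

KH = 10^(−1.46) = 3.467×10^-2 mol L⁻¹ atm⁻¹
[CO2*] = KH · pCO2 = 3.467×10^-2 × 3500×10^-6 atm = 1.21×10^-4 mol/L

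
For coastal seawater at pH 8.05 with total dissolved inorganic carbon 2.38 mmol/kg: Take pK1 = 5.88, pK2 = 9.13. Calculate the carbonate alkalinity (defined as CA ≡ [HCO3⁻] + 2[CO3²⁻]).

CA = [HCO3⁻] + 2[CO3²⁻] = (α₁ + 2α₂)·DIC
At pH 8.05: [H⁺]/K1 = 10^-2.17 = 0.0067608, K2/[H⁺] = 10^-1.08 = 0.083176
α₁ = 1/(1 + 0.0067608 + 0.083176) = 1/1.0899 = 0.9175; α₂ = α₁·K2/[H⁺] = 0.07631
α₁ + 2α₂ = 1.0701
CA = 1.0701 × 2.38 = 2.55 mmol/kg

CA = 2.55 mmol/kg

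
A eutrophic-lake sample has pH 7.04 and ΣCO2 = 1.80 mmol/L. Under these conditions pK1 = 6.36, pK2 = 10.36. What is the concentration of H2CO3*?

[CO2*] = 0.311 mmol/L

α₀ = 1 / (1 + K1/[H⁺] + K1K2/[H⁺]²) = 1 / (1 + 10^+0.68 + 10^-2.64)
   = 1 / (1 + 4.7863 + 0.0022909) = 1/5.7886 = 0.1728
[CO2*] = α₀ × DIC = 0.1728 × 1.80 = 0.311 mmol/L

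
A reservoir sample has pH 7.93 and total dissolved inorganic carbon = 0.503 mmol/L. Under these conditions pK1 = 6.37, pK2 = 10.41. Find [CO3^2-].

α₂ = 1 / (1 + [H⁺]/K2 + [H⁺]²/(K1K2)) = 1 / (1 + 10^+2.48 + 10^+0.92)
   = 1 / (1 + 302.00 + 8.3176) = 1/311.31 = 0.003212
[CO3²⁻] = α₂ × DIC = 0.003212 × 0.503 = 0.00162 mmol/L = 1.62 μmol/L

[CO3²⁻] = 1.62 μmol/L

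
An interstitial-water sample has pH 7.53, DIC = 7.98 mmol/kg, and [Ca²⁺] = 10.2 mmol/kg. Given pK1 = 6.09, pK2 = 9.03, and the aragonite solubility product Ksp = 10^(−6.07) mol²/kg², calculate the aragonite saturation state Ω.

Ω = 2.83

α₂ = 1 / (1 + [H⁺]/K2 + [H⁺]²/(K1K2)) = 1 / (1 + 10^+1.50 + 10^+0.06)
   = 1 / (1 + 31.623 + 1.1482) = 1/33.771 = 0.02961
[CO3²⁻] = α₂ × DIC = 0.02961 × 7.98 = 0.2363 mmol/kg
Ksp = 10^(−6.07) = 8.511×10^-7
Ω = [Ca²⁺][CO3²⁻]/Ksp = (10.2×10^-3)(2.363×10^-4) / 8.511×10^-7 = 2.83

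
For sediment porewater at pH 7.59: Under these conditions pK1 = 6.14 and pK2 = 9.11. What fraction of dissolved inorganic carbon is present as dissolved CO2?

α₀ = 1 / (1 + K1/[H⁺] + K1K2/[H⁺]²) = 1 / (1 + 10^+1.45 + 10^-0.07)
   = 1 / (1 + 28.184 + 0.85114) = 1/30.035 = 0.03329

α₀ = 0.0333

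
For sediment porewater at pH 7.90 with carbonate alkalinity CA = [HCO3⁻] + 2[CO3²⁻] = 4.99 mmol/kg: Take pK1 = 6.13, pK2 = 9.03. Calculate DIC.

DIC = 4.74 mmol/kg

CA = [HCO3⁻] + 2[CO3²⁻] = (α₁ + 2α₂)·DIC
At pH 7.90: [H⁺]/K1 = 10^-1.77 = 0.016982, K2/[H⁺] = 10^-1.13 = 0.074131
α₁ = 1/(1 + 0.016982 + 0.074131) = 1/1.0911 = 0.9165; α₂ = α₁·K2/[H⁺] = 0.06794
α₁ + 2α₂ = 1.0524
DIC = CA / (α₁ + 2α₂) = 4.99 / 1.0524 = 4.74 mmol/kg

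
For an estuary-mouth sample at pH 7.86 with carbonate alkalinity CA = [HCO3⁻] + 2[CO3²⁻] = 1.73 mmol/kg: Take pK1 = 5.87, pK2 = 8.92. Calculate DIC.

CA = [HCO3⁻] + 2[CO3²⁻] = (α₁ + 2α₂)·DIC
At pH 7.86: [H⁺]/K1 = 10^-1.99 = 0.010233, K2/[H⁺] = 10^-1.06 = 0.087096
α₁ = 1/(1 + 0.010233 + 0.087096) = 1/1.0973 = 0.9113; α₂ = α₁·K2/[H⁺] = 0.07937
α₁ + 2α₂ = 1.0700
DIC = CA / (α₁ + 2α₂) = 1.73 / 1.0700 = 1.62 mmol/kg

DIC = 1.62 mmol/kg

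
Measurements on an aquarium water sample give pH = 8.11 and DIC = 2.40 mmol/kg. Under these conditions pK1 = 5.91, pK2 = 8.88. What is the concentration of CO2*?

[CO2*] = 12.9 μmol/kg

α₀ = 1 / (1 + K1/[H⁺] + K1K2/[H⁺]²) = 1 / (1 + 10^+2.20 + 10^+1.43)
   = 1 / (1 + 158.49 + 26.915) = 1/186.40 = 0.005365
[CO2*] = α₀ × DIC = 0.005365 × 2.40 = 0.0129 mmol/kg = 12.9 μmol/kg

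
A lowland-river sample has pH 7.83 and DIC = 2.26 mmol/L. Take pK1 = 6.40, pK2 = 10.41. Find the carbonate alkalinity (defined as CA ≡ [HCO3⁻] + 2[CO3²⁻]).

CA = 2.18 mmol/L

CA = [HCO3⁻] + 2[CO3²⁻] = (α₁ + 2α₂)·DIC
At pH 7.83: [H⁺]/K1 = 10^-1.43 = 0.037154, K2/[H⁺] = 10^-2.58 = 0.0026303
α₁ = 1/(1 + 0.037154 + 0.0026303) = 1/1.0398 = 0.9617; α₂ = α₁·K2/[H⁺] = 0.002530
α₁ + 2α₂ = 0.9668
CA = 0.9668 × 2.26 = 2.18 mmol/L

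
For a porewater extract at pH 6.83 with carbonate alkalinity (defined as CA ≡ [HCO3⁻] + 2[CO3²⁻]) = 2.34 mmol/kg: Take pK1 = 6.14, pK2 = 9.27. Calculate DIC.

DIC = 2.81 mmol/kg

CA = [HCO3⁻] + 2[CO3²⁻] = (α₁ + 2α₂)·DIC
At pH 6.83: [H⁺]/K1 = 10^-0.69 = 0.20417, K2/[H⁺] = 10^-2.44 = 0.0036308
α₁ = 1/(1 + 0.20417 + 0.0036308) = 1/1.2078 = 0.8279; α₂ = α₁·K2/[H⁺] = 0.003006
α₁ + 2α₂ = 0.8340
DIC = CA / (α₁ + 2α₂) = 2.34 / 0.8340 = 2.81 mmol/kg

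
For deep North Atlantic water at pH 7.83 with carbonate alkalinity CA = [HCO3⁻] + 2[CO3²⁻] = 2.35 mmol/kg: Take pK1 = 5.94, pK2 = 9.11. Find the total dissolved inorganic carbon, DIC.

CA = [HCO3⁻] + 2[CO3²⁻] = (α₁ + 2α₂)·DIC
At pH 7.83: [H⁺]/K1 = 10^-1.89 = 0.012882, K2/[H⁺] = 10^-1.28 = 0.052481
α₁ = 1/(1 + 0.012882 + 0.052481) = 1/1.0654 = 0.9386; α₂ = α₁·K2/[H⁺] = 0.04926
α₁ + 2α₂ = 1.0372
DIC = CA / (α₁ + 2α₂) = 2.35 / 1.0372 = 2.27 mmol/kg

DIC = 2.27 mmol/kg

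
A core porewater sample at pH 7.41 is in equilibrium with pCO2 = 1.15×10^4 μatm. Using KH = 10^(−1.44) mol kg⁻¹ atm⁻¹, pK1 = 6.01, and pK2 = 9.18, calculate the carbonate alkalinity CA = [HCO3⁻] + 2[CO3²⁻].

CA = 10.8 mmol/kg

[CO2*] = KH · pCO2 = 10^(−1.44) × 1.15×10^4×10^-6 = 4.175×10^-4 mol/kg
α₀ = 1/(1 + K1/[H⁺] + K1K2/[H⁺]²) = 1/(1 + 10^+1.40 + 10^-0.37) = 0.03767
DIC = [CO2*]/α₀ = 4.175×10^-4 / 0.03767 = 11.08 mmol/kg
CA = (α₁ + 2α₂)·DIC = (0.9463 + 2×0.01607) × 11.08 = 10.8 mmol/kg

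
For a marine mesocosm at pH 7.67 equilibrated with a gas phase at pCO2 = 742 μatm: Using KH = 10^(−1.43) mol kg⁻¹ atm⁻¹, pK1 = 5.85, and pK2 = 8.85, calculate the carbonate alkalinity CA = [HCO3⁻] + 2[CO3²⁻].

CA = 2.06 mmol/kg

[CO2*] = KH · pCO2 = 10^(−1.43) × 742×10^-6 = 2.757×10^-5 mol/kg
α₀ = 1/(1 + K1/[H⁺] + K1K2/[H⁺]²) = 1/(1 + 10^+1.82 + 10^+0.64) = 0.01400
DIC = [CO2*]/α₀ = 2.757×10^-5 / 0.01400 = 1.969 mmol/kg
CA = (α₁ + 2α₂)·DIC = (0.9249 + 2×0.06111) × 1.969 = 2.06 mmol/kg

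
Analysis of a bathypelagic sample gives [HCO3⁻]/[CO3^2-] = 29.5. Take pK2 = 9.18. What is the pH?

pH = 7.71

From K2 = [H⁺][CO3^2-]/[HCO3⁻]:  pH = pK2 − log₁₀([HCO3⁻]/[CO3^2-])
log₁₀(29.5) = +1.470
pH = 9.18 − (+1.470) = 7.71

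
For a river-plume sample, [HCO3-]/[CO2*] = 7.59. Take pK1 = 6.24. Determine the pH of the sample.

pH = 7.12

From K1 = [H⁺][HCO3-]/[CO2*]:  pH = pK1 + log₁₀([HCO3-]/[CO2*])
log₁₀(7.59) = +0.880
pH = 6.24 + (+0.880) = 7.12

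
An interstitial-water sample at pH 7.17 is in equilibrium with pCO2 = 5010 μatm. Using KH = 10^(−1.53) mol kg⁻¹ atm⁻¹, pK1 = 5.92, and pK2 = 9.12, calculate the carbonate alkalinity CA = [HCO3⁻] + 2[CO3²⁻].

[CO2*] = KH · pCO2 = 10^(−1.53) × 5010×10^-6 = 1.479×10^-4 mol/kg
α₀ = 1/(1 + K1/[H⁺] + K1K2/[H⁺]²) = 1/(1 + 10^+1.25 + 10^-0.70) = 0.05268
DIC = [CO2*]/α₀ = 1.479×10^-4 / 0.05268 = 2.807 mmol/kg
CA = (α₁ + 2α₂)·DIC = (0.9368 + 2×0.01051) × 2.807 = 2.69 mmol/kg

CA = 2.69 mmol/kg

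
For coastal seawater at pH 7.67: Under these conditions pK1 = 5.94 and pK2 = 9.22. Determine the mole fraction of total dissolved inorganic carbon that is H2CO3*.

α₀ = 1 / (1 + K1/[H⁺] + K1K2/[H⁺]²) = 1 / (1 + 10^+1.73 + 10^+0.18)
   = 1 / (1 + 53.703 + 1.5136) = 1/56.217 = 0.01779

α₀ = 0.0178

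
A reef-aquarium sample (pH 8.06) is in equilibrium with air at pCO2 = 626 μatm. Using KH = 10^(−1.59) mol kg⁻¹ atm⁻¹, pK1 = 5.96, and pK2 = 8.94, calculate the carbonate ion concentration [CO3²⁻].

[CO3²⁻] = 0.267 mmol/kg

[CO2*] = KH · pCO2 = 10^(−1.59) × 626×10^-6 = 1.609×10^-5 mol/kg
α₀ = 1/(1 + K1/[H⁺] + K1K2/[H⁺]²) = 1/(1 + 10^+2.10 + 10^+1.22) = 0.006969
DIC = [CO2*]/α₀ = 1.609×10^-5 / 0.006969 = 2.309 mmol/kg
[CO3²⁻] = α₂·DIC; α₂ = 0.1157, so [CO3²⁻] = 0.1157 × 2.309 = 0.267 mmol/kg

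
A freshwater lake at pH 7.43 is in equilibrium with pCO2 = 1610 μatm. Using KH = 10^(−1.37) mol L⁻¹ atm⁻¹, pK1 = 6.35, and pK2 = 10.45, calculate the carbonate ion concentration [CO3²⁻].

[CO2*] = KH · pCO2 = 10^(−1.37) × 1610×10^-6 = 6.868×10^-5 mol/L
α₀ = 1/(1 + K1/[H⁺] + K1K2/[H⁺]²) = 1/(1 + 10^+1.08 + 10^-1.94) = 0.07672
DIC = [CO2*]/α₀ = 6.868×10^-5 / 0.07672 = 0.8952 mmol/L
[CO3²⁻] = α₂·DIC; α₂ = 0.0008809, so [CO3²⁻] = 0.0008809 × 0.8952 = 0.000789 mmol/L = 0.789 μmol/L

[CO3²⁻] = 0.789 μmol/L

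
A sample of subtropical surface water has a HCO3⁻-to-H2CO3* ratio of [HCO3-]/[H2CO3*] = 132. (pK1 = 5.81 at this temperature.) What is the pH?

From K1 = [H⁺][HCO3-]/[H2CO3*]:  pH = pK1 + log₁₀([HCO3-]/[H2CO3*])
log₁₀(132) = +2.121
pH = 5.81 + (+2.121) = 7.93

pH = 7.93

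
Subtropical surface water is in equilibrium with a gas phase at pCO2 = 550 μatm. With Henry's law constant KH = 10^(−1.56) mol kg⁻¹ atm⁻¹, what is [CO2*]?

KH = 10^(−1.56) = 2.754×10^-2 mol kg⁻¹ atm⁻¹
[CO2*] = KH · pCO2 = 2.754×10^-2 × 550×10^-6 atm = 1.51×10^-5 mol/kg

[CO2*] = 15.1 μmol/kg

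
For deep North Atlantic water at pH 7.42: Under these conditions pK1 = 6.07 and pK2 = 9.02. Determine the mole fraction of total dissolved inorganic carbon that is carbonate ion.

α₂ = 0.0235

α₂ = 1 / (1 + [H⁺]/K2 + [H⁺]²/(K1K2)) = 1 / (1 + 10^+1.60 + 10^+0.25)
   = 1 / (1 + 39.811 + 1.7783) = 1/42.589 = 0.02348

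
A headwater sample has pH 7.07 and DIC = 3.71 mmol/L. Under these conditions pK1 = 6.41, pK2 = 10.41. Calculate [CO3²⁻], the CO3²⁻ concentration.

[CO3²⁻] = 1.39 μmol/L

α₂ = 1 / (1 + [H⁺]/K2 + [H⁺]²/(K1K2)) = 1 / (1 + 10^+3.34 + 10^+2.68)
   = 1 / (1 + 2187.8 + 478.63) = 1/2667.4 = 0.0003749
[CO3²⁻] = α₂ × DIC = 0.0003749 × 3.71 = 0.00139 mmol/L = 1.39 μmol/L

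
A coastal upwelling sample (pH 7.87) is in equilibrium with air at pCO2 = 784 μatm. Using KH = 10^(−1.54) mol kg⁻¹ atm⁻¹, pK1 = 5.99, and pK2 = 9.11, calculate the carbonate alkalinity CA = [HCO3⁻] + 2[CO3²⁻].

CA = 1.91 mmol/kg

[CO2*] = KH · pCO2 = 10^(−1.54) × 784×10^-6 = 2.261×10^-5 mol/kg
α₀ = 1/(1 + K1/[H⁺] + K1K2/[H⁺]²) = 1/(1 + 10^+1.88 + 10^+0.64) = 0.01231
DIC = [CO2*]/α₀ = 2.261×10^-5 / 0.01231 = 1.837 mmol/kg
CA = (α₁ + 2α₂)·DIC = (0.9339 + 2×0.05374) × 1.837 = 1.91 mmol/kg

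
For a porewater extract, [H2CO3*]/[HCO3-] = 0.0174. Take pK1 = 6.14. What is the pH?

pH = 7.90

From K1 = [H⁺][HCO3-]/[H2CO3*]:  pH = pK1 − log₁₀([H2CO3*]/[HCO3-])
log₁₀(0.0174) = -1.759
pH = 6.14 − (-1.759) = 7.90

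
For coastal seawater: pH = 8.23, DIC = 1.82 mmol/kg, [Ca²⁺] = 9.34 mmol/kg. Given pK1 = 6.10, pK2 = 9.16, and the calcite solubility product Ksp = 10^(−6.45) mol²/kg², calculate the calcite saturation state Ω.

Ω = 5.00

α₂ = 1 / (1 + [H⁺]/K2 + [H⁺]²/(K1K2)) = 1 / (1 + 10^+0.93 + 10^-1.20)
   = 1 / (1 + 8.5114 + 0.063096) = 1/9.5745 = 0.1044
[CO3²⁻] = α₂ × DIC = 0.1044 × 1.82 = 0.1901 mmol/kg
Ksp = 10^(−6.45) = 3.548×10^-7
Ω = [Ca²⁺][CO3²⁻]/Ksp = (9.34×10^-3)(1.901×10^-4) / 3.548×10^-7 = 5.00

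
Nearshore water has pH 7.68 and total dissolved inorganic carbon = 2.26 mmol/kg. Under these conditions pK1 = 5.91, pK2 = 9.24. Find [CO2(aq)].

α₀ = 1 / (1 + K1/[H⁺] + K1K2/[H⁺]²) = 1 / (1 + 10^+1.77 + 10^+0.21)
   = 1 / (1 + 58.884 + 1.6218) = 1/61.506 = 0.01626
[CO2*] = α₀ × DIC = 0.01626 × 2.26 = 0.0367 mmol/kg

[CO2*] = 0.0367 mmol/kg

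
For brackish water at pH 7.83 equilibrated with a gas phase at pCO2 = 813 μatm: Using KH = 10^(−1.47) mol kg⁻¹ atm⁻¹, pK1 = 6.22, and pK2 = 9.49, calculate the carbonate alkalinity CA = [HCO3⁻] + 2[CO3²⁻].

[CO2*] = KH · pCO2 = 10^(−1.47) × 813×10^-6 = 2.755×10^-5 mol/kg
α₀ = 1/(1 + K1/[H⁺] + K1K2/[H⁺]²) = 1/(1 + 10^+1.61 + 10^-0.05) = 0.02346
DIC = [CO2*]/α₀ = 2.755×10^-5 / 0.02346 = 1.174 mmol/kg
CA = (α₁ + 2α₂)·DIC = (0.9556 + 2×0.02091) × 1.174 = 1.17 mmol/kg

CA = 1.17 mmol/kg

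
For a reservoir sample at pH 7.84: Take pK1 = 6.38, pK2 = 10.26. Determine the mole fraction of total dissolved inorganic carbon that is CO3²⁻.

α₂ = 0.00366

α₂ = 1 / (1 + [H⁺]/K2 + [H⁺]²/(K1K2)) = 1 / (1 + 10^+2.42 + 10^+0.96)
   = 1 / (1 + 263.03 + 9.1201) = 1/273.15 = 0.003661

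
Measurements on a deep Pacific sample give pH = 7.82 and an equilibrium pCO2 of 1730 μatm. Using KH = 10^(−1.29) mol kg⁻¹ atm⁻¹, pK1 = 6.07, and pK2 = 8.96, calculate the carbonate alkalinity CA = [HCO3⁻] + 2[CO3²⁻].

CA = 5.71 mmol/kg

[CO2*] = KH · pCO2 = 10^(−1.29) × 1730×10^-6 = 8.873×10^-5 mol/kg
α₀ = 1/(1 + K1/[H⁺] + K1K2/[H⁺]²) = 1/(1 + 10^+1.75 + 10^+0.61) = 0.01631
DIC = [CO2*]/α₀ = 8.873×10^-5 / 0.01631 = 5.440 mmol/kg
CA = (α₁ + 2α₂)·DIC = (0.9172 + 2×0.06645) × 5.440 = 5.71 mmol/kg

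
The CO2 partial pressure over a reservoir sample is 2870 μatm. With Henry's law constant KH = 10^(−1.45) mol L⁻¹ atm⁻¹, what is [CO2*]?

[CO2*] = 102 μmol/L

KH = 10^(−1.45) = 3.548×10^-2 mol L⁻¹ atm⁻¹
[CO2*] = KH · pCO2 = 3.548×10^-2 × 2870×10^-6 atm = 1.02×10^-4 mol/L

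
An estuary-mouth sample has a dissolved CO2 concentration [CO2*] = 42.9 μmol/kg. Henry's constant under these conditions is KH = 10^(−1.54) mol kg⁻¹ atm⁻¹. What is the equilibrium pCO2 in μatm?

pCO2 = 1490 μatm

KH = 10^(−1.54) = 2.884×10^-2 mol kg⁻¹ atm⁻¹
pCO2 = [CO2*]/KH = 42.9×10^-6 / 2.884×10^-2 = 1.49×10^-3 atm = 1490 μatm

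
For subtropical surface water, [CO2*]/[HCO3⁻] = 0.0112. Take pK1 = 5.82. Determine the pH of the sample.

pH = 7.77

From K1 = [H⁺][HCO3⁻]/[CO2*]:  pH = pK1 − log₁₀([CO2*]/[HCO3⁻])
log₁₀(0.0112) = -1.951
pH = 5.82 − (-1.951) = 7.77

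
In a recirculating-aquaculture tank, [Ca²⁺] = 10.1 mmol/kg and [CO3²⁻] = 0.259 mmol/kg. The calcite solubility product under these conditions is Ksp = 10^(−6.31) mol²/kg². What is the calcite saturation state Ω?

Ksp = 10^(−6.31) = 4.898×10^-7
Ω = [Ca²⁺][CO3²⁻]/Ksp = (10.1×10^-3)(0.259×10^-3) / 4.898×10^-7 = 5.34

Ω = 5.34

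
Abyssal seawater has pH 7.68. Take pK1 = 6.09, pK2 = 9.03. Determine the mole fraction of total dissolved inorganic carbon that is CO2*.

α₀ = 1 / (1 + K1/[H⁺] + K1K2/[H⁺]²) = 1 / (1 + 10^+1.59 + 10^+0.24)
   = 1 / (1 + 38.905 + 1.7378) = 1/41.642 = 0.02401

α₀ = 0.0240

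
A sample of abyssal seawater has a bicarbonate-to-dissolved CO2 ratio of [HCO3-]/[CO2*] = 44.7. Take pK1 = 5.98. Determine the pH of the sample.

pH = 7.63

From K1 = [H⁺][HCO3-]/[CO2*]:  pH = pK1 + log₁₀([HCO3-]/[CO2*])
log₁₀(44.7) = +1.650
pH = 5.98 + (+1.650) = 7.63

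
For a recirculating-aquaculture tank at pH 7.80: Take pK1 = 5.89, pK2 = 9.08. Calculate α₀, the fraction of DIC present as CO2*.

α₀ = 0.0116

α₀ = 1 / (1 + K1/[H⁺] + K1K2/[H⁺]²) = 1 / (1 + 10^+1.91 + 10^+0.63)
   = 1 / (1 + 81.283 + 4.2658) = 1/86.549 = 0.01155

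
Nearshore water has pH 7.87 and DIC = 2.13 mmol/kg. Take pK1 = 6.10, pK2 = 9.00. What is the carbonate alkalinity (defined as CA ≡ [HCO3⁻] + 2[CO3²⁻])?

CA = [HCO3⁻] + 2[CO3²⁻] = (α₁ + 2α₂)·DIC
At pH 7.87: [H⁺]/K1 = 10^-1.77 = 0.016982, K2/[H⁺] = 10^-1.13 = 0.074131
α₁ = 1/(1 + 0.016982 + 0.074131) = 1/1.0911 = 0.9165; α₂ = α₁·K2/[H⁺] = 0.06794
α₁ + 2α₂ = 1.0524
CA = 1.0524 × 2.13 = 2.24 mmol/kg

CA = 2.24 mmol/kg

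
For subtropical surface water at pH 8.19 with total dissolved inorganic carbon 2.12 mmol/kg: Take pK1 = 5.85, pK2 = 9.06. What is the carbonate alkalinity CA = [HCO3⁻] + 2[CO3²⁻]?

CA = [HCO3⁻] + 2[CO3²⁻] = (α₁ + 2α₂)·DIC
At pH 8.19: [H⁺]/K1 = 10^-2.34 = 0.0045709, K2/[H⁺] = 10^-0.87 = 0.13490
α₁ = 1/(1 + 0.0045709 + 0.13490) = 1/1.1395 = 0.8776; α₂ = α₁·K2/[H⁺] = 0.1184
α₁ + 2α₂ = 1.1144
CA = 1.1144 × 2.12 = 2.36 mmol/kg

CA = 2.36 mmol/kg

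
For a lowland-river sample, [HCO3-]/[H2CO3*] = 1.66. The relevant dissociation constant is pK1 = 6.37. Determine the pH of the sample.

From K1 = [H⁺][HCO3-]/[H2CO3*]:  pH = pK1 + log₁₀([HCO3-]/[H2CO3*])
log₁₀(1.66) = +0.220
pH = 6.37 + (+0.220) = 6.59

pH = 6.59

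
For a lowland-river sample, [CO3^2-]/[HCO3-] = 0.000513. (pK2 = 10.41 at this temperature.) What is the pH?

From K2 = [H⁺][CO3^2-]/[HCO3-]:  pH = pK2 + log₁₀([CO3^2-]/[HCO3-])
log₁₀(0.000513) = -3.290
pH = 10.41 + (-3.290) = 7.12

pH = 7.12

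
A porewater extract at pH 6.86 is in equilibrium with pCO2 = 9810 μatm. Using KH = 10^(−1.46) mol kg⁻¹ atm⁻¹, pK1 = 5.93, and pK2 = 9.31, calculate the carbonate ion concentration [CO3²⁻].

[CO2*] = KH · pCO2 = 10^(−1.46) × 9810×10^-6 = 3.401×10^-4 mol/kg
α₀ = 1/(1 + K1/[H⁺] + K1K2/[H⁺]²) = 1/(1 + 10^+0.93 + 10^-1.52) = 0.1048
DIC = [CO2*]/α₀ = 3.401×10^-4 / 0.1048 = 3.246 mmol/kg
[CO3²⁻] = α₂·DIC; α₂ = 0.003165, so [CO3²⁻] = 0.003165 × 3.246 = 0.0103 mmol/kg = 10.3 μmol/kg

[CO3²⁻] = 10.3 μmol/kg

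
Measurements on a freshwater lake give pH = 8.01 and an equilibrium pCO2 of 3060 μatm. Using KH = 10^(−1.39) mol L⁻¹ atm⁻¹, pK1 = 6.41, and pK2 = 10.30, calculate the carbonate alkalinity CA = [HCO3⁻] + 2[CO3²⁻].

[CO2*] = KH · pCO2 = 10^(−1.39) × 3060×10^-6 = 1.247×10^-4 mol/L
α₀ = 1/(1 + K1/[H⁺] + K1K2/[H⁺]²) = 1/(1 + 10^+1.60 + 10^-0.69) = 0.02438
DIC = [CO2*]/α₀ = 1.247×10^-4 / 0.02438 = 5.113 mmol/L
CA = (α₁ + 2α₂)·DIC = (0.9706 + 2×0.004978) × 5.113 = 5.01 mmol/L

CA = 5.01 mmol/L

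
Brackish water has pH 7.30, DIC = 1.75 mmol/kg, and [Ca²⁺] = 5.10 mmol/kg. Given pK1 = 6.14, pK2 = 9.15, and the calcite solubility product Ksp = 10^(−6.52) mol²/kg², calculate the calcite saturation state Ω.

α₂ = 1 / (1 + [H⁺]/K2 + [H⁺]²/(K1K2)) = 1 / (1 + 10^+1.85 + 10^+0.69)
   = 1 / (1 + 70.795 + 4.8978) = 1/76.692 = 0.01304
[CO3²⁻] = α₂ × DIC = 0.01304 × 1.75 = 0.02282 mmol/kg
Ksp = 10^(−6.52) = 3.020×10^-7
Ω = [Ca²⁺][CO3²⁻]/Ksp = (5.10×10^-3)(2.282×10^-5) / 3.020×10^-7 = 0.385

Ω = 0.385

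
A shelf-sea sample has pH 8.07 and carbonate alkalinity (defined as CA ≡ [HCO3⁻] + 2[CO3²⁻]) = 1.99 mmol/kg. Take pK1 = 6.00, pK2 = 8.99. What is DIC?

DIC = 1.81 mmol/kg

CA = [HCO3⁻] + 2[CO3²⁻] = (α₁ + 2α₂)·DIC
At pH 8.07: [H⁺]/K1 = 10^-2.07 = 0.0085114, K2/[H⁺] = 10^-0.92 = 0.12023
α₁ = 1/(1 + 0.0085114 + 0.12023) = 1/1.1287 = 0.8859; α₂ = α₁·K2/[H⁺] = 0.1065
α₁ + 2α₂ = 1.0990
DIC = CA / (α₁ + 2α₂) = 1.99 / 1.0990 = 1.81 mmol/kg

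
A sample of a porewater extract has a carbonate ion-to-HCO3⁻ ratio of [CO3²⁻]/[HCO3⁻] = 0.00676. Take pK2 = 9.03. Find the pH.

From K2 = [H⁺][CO3²⁻]/[HCO3⁻]:  pH = pK2 + log₁₀([CO3²⁻]/[HCO3⁻])
log₁₀(0.00676) = -2.170
pH = 9.03 + (-2.170) = 6.86

pH = 6.86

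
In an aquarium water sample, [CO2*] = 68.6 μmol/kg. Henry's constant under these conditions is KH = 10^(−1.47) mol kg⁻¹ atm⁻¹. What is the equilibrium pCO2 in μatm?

KH = 10^(−1.47) = 3.388×10^-2 mol kg⁻¹ atm⁻¹
pCO2 = [CO2*]/KH = 68.6×10^-6 / 3.388×10^-2 = 2.02×10^-3 atm = 2020 μatm

pCO2 = 2020 μatm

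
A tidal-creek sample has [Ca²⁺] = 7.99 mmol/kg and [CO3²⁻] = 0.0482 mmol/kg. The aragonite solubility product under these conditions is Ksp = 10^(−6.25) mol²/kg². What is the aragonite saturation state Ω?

Ω = 0.685

Ksp = 10^(−6.25) = 5.623×10^-7
Ω = [Ca²⁺][CO3²⁻]/Ksp = (7.99×10^-3)(0.0482×10^-3) / 5.623×10^-7 = 0.685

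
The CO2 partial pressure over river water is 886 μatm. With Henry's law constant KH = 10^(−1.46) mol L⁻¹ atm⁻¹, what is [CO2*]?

[CO2*] = 30.7 μmol/L

KH = 10^(−1.46) = 3.467×10^-2 mol L⁻¹ atm⁻¹
[CO2*] = KH · pCO2 = 3.467×10^-2 × 886×10^-6 atm = 3.07×10^-5 mol/L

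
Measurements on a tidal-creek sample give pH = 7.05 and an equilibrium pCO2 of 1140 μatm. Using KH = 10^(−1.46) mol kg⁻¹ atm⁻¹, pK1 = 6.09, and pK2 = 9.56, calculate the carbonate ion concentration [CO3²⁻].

[CO2*] = KH · pCO2 = 10^(−1.46) × 1140×10^-6 = 3.953×10^-5 mol/kg
α₀ = 1/(1 + K1/[H⁺] + K1K2/[H⁺]²) = 1/(1 + 10^+0.96 + 10^-1.55) = 0.09854
DIC = [CO2*]/α₀ = 3.953×10^-5 / 0.09854 = 0.4011 mmol/kg
[CO3²⁻] = α₂·DIC; α₂ = 0.002777, so [CO3²⁻] = 0.002777 × 0.4011 = 0.00111 mmol/kg = 1.11 μmol/kg

[CO3²⁻] = 1.11 μmol/kg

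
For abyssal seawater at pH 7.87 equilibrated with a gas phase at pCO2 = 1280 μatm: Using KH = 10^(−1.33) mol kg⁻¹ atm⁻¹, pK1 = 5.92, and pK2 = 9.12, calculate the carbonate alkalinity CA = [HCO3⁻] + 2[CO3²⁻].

[CO2*] = KH · pCO2 = 10^(−1.33) × 1280×10^-6 = 5.987×10^-5 mol/kg
α₀ = 1/(1 + K1/[H⁺] + K1K2/[H⁺]²) = 1/(1 + 10^+1.95 + 10^+0.70) = 0.01051
DIC = [CO2*]/α₀ = 5.987×10^-5 / 0.01051 = 5.696 mmol/kg
CA = (α₁ + 2α₂)·DIC = (0.9368 + 2×0.05268) × 5.696 = 5.94 mmol/kg

CA = 5.94 mmol/kg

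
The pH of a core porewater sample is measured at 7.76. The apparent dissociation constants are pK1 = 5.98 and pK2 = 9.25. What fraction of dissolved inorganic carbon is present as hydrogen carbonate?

α₁ = 0.953

α₁ = 1 / (1 + [H⁺]/K1 + K2/[H⁺]) = 1 / (1 + 10^-1.78 + 10^-1.49)
   = 1 / (1 + 0.016596 + 0.032359) = 1/1.0490 = 0.9533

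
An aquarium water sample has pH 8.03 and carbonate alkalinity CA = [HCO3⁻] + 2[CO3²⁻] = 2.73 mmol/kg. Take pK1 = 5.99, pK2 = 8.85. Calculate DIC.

CA = [HCO3⁻] + 2[CO3²⁻] = (α₁ + 2α₂)·DIC
At pH 8.03: [H⁺]/K1 = 10^-2.04 = 0.0091201, K2/[H⁺] = 10^-0.82 = 0.15136
α₁ = 1/(1 + 0.0091201 + 0.15136) = 1/1.1605 = 0.8617; α₂ = α₁·K2/[H⁺] = 0.1304
α₁ + 2α₂ = 1.1226
DIC = CA / (α₁ + 2α₂) = 2.73 / 1.1226 = 2.43 mmol/kg

DIC = 2.43 mmol/kg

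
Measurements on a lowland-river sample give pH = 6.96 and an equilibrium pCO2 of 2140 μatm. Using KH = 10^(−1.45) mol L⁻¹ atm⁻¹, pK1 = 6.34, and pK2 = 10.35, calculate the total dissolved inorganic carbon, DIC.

[CO2*] = KH · pCO2 = 10^(−1.45) × 2140×10^-6 = 7.593×10^-5 mol/L
α₀ = 1/(1 + K1/[H⁺] + K1K2/[H⁺]²) = 1/(1 + 10^+0.62 + 10^-2.77) = 0.1934
DIC = [CO2*]/α₀ = 7.593×10^-5 / 0.1934 = 0.393 mmol/L

DIC = 0.393 mmol/L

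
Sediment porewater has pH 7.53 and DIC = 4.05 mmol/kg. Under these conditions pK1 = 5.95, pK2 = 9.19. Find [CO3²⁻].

[CO3²⁻] = 0.0845 mmol/kg

α₂ = 1 / (1 + [H⁺]/K2 + [H⁺]²/(K1K2)) = 1 / (1 + 10^+1.66 + 10^+0.08)
   = 1 / (1 + 45.709 + 1.2023) = 1/47.911 = 0.02087
[CO3²⁻] = α₂ × DIC = 0.02087 × 4.05 = 0.0845 mmol/kg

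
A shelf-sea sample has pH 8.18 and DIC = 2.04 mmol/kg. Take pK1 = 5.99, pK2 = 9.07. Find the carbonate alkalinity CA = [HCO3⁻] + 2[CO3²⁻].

CA = [HCO3⁻] + 2[CO3²⁻] = (α₁ + 2α₂)·DIC
At pH 8.18: [H⁺]/K1 = 10^-2.19 = 0.0064565, K2/[H⁺] = 10^-0.89 = 0.12882
α₁ = 1/(1 + 0.0064565 + 0.12882) = 1/1.1353 = 0.8808; α₂ = α₁·K2/[H⁺] = 0.1135
α₁ + 2α₂ = 1.1078
CA = 1.1078 × 2.04 = 2.26 mmol/kg

CA = 2.26 mmol/kg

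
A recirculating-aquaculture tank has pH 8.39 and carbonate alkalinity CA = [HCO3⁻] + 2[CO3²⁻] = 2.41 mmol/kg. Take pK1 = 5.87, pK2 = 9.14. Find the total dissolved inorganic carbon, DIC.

DIC = 2.10 mmol/kg

CA = [HCO3⁻] + 2[CO3²⁻] = (α₁ + 2α₂)·DIC
At pH 8.39: [H⁺]/K1 = 10^-2.52 = 0.0030200, K2/[H⁺] = 10^-0.75 = 0.17783
α₁ = 1/(1 + 0.0030200 + 0.17783) = 1/1.1808 = 0.8468; α₂ = α₁·K2/[H⁺] = 0.1506
α₁ + 2α₂ = 1.1480
DIC = CA / (α₁ + 2α₂) = 2.41 / 1.1480 = 2.10 mmol/kg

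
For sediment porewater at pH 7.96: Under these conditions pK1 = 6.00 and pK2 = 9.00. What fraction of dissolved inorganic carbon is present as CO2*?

α₀ = 0.00995

α₀ = 1 / (1 + K1/[H⁺] + K1K2/[H⁺]²) = 1 / (1 + 10^+1.96 + 10^+0.92)
   = 1 / (1 + 91.201 + 8.3176) = 1/100.52 = 0.009948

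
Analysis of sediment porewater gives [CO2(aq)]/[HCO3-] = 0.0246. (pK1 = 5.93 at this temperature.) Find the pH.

From K1 = [H⁺][HCO3-]/[CO2(aq)]:  pH = pK1 − log₁₀([CO2(aq)]/[HCO3-])
log₁₀(0.0246) = -1.609
pH = 5.93 − (-1.609) = 7.54

pH = 7.54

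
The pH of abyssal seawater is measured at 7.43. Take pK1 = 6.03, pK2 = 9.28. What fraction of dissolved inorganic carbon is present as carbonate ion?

α₂ = 1 / (1 + [H⁺]/K2 + [H⁺]²/(K1K2)) = 1 / (1 + 10^+1.85 + 10^+0.45)
   = 1 / (1 + 70.795 + 2.8184) = 1/74.613 = 0.01340

α₂ = 0.0134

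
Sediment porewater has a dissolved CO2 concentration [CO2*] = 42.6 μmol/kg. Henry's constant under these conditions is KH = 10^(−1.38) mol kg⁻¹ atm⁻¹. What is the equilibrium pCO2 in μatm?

KH = 10^(−1.38) = 4.169×10^-2 mol kg⁻¹ atm⁻¹
pCO2 = [CO2*]/KH = 42.6×10^-6 / 4.169×10^-2 = 1.02×10^-3 atm = 1020 μatm

pCO2 = 1020 μatm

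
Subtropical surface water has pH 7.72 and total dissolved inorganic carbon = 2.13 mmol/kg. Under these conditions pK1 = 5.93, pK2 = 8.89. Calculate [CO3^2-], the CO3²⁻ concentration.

α₂ = 1 / (1 + [H⁺]/K2 + [H⁺]²/(K1K2)) = 1 / (1 + 10^+1.17 + 10^-0.62)
   = 1 / (1 + 14.791 + 0.23988) = 1/16.031 = 0.06238
[CO3²⁻] = α₂ × DIC = 0.06238 × 2.13 = 0.133 mmol/kg

[CO3²⁻] = 0.133 mmol/kg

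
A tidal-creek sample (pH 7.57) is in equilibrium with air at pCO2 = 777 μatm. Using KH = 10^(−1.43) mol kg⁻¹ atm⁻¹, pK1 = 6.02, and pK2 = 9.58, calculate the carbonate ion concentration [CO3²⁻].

[CO2*] = KH · pCO2 = 10^(−1.43) × 777×10^-6 = 2.887×10^-5 mol/kg
α₀ = 1/(1 + K1/[H⁺] + K1K2/[H⁺]²) = 1/(1 + 10^+1.55 + 10^-0.46) = 0.02715
DIC = [CO2*]/α₀ = 2.887×10^-5 / 0.02715 = 1.063 mmol/kg
[CO3²⁻] = α₂·DIC; α₂ = 0.009415, so [CO3²⁻] = 0.009415 × 1.063 = 0.0100 mmol/kg = 10.0 μmol/kg

[CO3²⁻] = 10.0 μmol/kg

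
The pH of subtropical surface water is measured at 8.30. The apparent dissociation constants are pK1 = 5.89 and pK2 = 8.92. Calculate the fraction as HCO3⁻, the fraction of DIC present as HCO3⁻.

α₁ = 0.804

α₁ = 1 / (1 + [H⁺]/K1 + K2/[H⁺]) = 1 / (1 + 10^-2.41 + 10^-0.62)
   = 1 / (1 + 0.0038905 + 0.23988) = 1/1.2438 = 0.8040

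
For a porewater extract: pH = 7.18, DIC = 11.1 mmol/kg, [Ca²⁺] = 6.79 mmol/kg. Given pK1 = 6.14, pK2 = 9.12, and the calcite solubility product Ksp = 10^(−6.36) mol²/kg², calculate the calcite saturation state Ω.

α₂ = 1 / (1 + [H⁺]/K2 + [H⁺]²/(K1K2)) = 1 / (1 + 10^+1.94 + 10^+0.90)
   = 1 / (1 + 87.096 + 7.9433) = 1/96.040 = 0.01041
[CO3²⁻] = α₂ × DIC = 0.01041 × 11.1 = 0.1156 mmol/kg
Ksp = 10^(−6.36) = 4.365×10^-7
Ω = [Ca²⁺][CO3²⁻]/Ksp = (6.79×10^-3)(1.156×10^-4) / 4.365×10^-7 = 1.80

Ω = 1.80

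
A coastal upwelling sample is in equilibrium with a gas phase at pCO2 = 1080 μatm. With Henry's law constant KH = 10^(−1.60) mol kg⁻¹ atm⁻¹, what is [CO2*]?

KH = 10^(−1.60) = 2.512×10^-2 mol kg⁻¹ atm⁻¹
[CO2*] = KH · pCO2 = 2.512×10^-2 × 1080×10^-6 atm = 2.71×10^-5 mol/kg

[CO2*] = 27.1 μmol/kg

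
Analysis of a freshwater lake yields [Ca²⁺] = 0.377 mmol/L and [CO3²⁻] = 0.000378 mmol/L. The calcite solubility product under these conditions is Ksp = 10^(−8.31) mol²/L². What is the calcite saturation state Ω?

Ω = 0.0291

Ksp = 10^(−8.31) = 4.898×10^-9
Ω = [Ca²⁺][CO3²⁻]/Ksp = (0.377×10^-3)(0.000378×10^-3) / 4.898×10^-9 = 0.0291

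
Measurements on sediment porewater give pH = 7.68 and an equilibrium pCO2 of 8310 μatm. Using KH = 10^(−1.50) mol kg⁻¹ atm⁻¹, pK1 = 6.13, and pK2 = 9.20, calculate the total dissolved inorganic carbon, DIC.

DIC = 9.87 mmol/kg

[CO2*] = KH · pCO2 = 10^(−1.50) × 8310×10^-6 = 2.628×10^-4 mol/kg
α₀ = 1/(1 + K1/[H⁺] + K1K2/[H⁺]²) = 1/(1 + 10^+1.55 + 10^+0.03) = 0.02663
DIC = [CO2*]/α₀ = 2.628×10^-4 / 0.02663 = 9.87 mmol/kg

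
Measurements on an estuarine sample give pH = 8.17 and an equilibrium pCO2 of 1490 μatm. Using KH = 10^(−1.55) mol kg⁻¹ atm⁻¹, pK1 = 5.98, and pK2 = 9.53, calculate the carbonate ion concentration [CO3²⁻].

[CO3²⁻] = 0.284 mmol/kg

[CO2*] = KH · pCO2 = 10^(−1.55) × 1490×10^-6 = 4.199×10^-5 mol/kg
α₀ = 1/(1 + K1/[H⁺] + K1K2/[H⁺]²) = 1/(1 + 10^+2.19 + 10^+0.83) = 0.006148
DIC = [CO2*]/α₀ = 4.199×10^-5 / 0.006148 = 6.830 mmol/kg
[CO3²⁻] = α₂·DIC; α₂ = 0.04157, so [CO3²⁻] = 0.04157 × 6.830 = 0.284 mmol/kg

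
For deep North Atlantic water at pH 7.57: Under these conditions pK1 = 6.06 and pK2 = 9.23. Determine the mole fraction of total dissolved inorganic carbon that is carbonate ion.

α₂ = 1 / (1 + [H⁺]/K2 + [H⁺]²/(K1K2)) = 1 / (1 + 10^+1.66 + 10^+0.15)
   = 1 / (1 + 45.709 + 1.4125) = 1/48.121 = 0.02078

α₂ = 0.0208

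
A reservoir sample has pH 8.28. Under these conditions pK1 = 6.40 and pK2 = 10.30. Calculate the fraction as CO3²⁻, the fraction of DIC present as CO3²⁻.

α₂ = 1 / (1 + [H⁺]/K2 + [H⁺]²/(K1K2)) = 1 / (1 + 10^+2.02 + 10^+0.14)
   = 1 / (1 + 104.71 + 1.3804) = 1/107.09 = 0.009338

α₂ = 0.00934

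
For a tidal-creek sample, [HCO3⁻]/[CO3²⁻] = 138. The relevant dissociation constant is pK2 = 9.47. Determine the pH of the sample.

pH = 7.33

From K2 = [H⁺][CO3²⁻]/[HCO3⁻]:  pH = pK2 − log₁₀([HCO3⁻]/[CO3²⁻])
log₁₀(138) = +2.140
pH = 9.47 − (+2.140) = 7.33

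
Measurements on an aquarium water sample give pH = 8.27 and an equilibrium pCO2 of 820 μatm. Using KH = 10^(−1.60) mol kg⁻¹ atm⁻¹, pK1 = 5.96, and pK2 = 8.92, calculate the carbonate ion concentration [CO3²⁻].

[CO2*] = KH · pCO2 = 10^(−1.60) × 820×10^-6 = 2.060×10^-5 mol/kg
α₀ = 1/(1 + K1/[H⁺] + K1K2/[H⁺]²) = 1/(1 + 10^+2.31 + 10^+1.66) = 0.003986
DIC = [CO2*]/α₀ = 2.060×10^-5 / 0.003986 = 5.168 mmol/kg
[CO3²⁻] = α₂·DIC; α₂ = 0.1822, so [CO3²⁻] = 0.1822 × 5.168 = 0.941 mmol/kg

[CO3²⁻] = 0.941 mmol/kg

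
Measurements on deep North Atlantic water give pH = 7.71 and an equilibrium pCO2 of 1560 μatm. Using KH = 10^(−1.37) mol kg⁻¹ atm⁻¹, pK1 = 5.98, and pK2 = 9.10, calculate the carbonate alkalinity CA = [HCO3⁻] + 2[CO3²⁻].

CA = 3.86 mmol/kg

[CO2*] = KH · pCO2 = 10^(−1.37) × 1560×10^-6 = 6.655×10^-5 mol/kg
α₀ = 1/(1 + K1/[H⁺] + K1K2/[H⁺]²) = 1/(1 + 10^+1.73 + 10^+0.34) = 0.01758
DIC = [CO2*]/α₀ = 6.655×10^-5 / 0.01758 = 3.786 mmol/kg
CA = (α₁ + 2α₂)·DIC = (0.9440 + 2×0.03846) × 3.786 = 3.86 mmol/kg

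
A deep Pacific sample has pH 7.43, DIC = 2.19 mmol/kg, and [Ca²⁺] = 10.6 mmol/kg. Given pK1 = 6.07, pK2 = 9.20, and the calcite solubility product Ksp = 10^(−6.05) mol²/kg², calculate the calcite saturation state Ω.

α₂ = 1 / (1 + [H⁺]/K2 + [H⁺]²/(K1K2)) = 1 / (1 + 10^+1.77 + 10^+0.41)
   = 1 / (1 + 58.884 + 2.5704) = 1/62.455 = 0.01601
[CO3²⁻] = α₂ × DIC = 0.01601 × 2.19 = 0.03507 mmol/kg
Ksp = 10^(−6.05) = 8.913×10^-7
Ω = [Ca²⁺][CO3²⁻]/Ksp = (10.6×10^-3)(3.507×10^-5) / 8.913×10^-7 = 0.417

Ω = 0.417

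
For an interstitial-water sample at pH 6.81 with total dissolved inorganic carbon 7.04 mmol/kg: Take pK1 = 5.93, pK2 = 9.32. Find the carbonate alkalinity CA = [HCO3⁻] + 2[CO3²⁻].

CA = [HCO3⁻] + 2[CO3²⁻] = (α₁ + 2α₂)·DIC
At pH 6.81: [H⁺]/K1 = 10^-0.88 = 0.13183, K2/[H⁺] = 10^-2.51 = 0.0030903
α₁ = 1/(1 + 0.13183 + 0.0030903) = 1/1.1349 = 0.8811; α₂ = α₁·K2/[H⁺] = 0.002723
α₁ + 2α₂ = 0.8866
CA = 0.8866 × 7.04 = 6.24 mmol/kg

CA = 6.24 mmol/kg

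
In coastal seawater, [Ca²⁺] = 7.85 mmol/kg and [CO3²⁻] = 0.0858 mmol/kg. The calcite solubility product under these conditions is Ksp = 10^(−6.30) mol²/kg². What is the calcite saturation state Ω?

Ω = 1.34

Ksp = 10^(−6.30) = 5.012×10^-7
Ω = [Ca²⁺][CO3²⁻]/Ksp = (7.85×10^-3)(0.0858×10^-3) / 5.012×10^-7 = 1.34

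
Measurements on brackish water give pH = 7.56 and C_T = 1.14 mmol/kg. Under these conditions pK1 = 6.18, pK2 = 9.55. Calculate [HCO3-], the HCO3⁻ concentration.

[HCO3⁻] = 1.08 mmol/kg

α₁ = 1 / (1 + [H⁺]/K1 + K2/[H⁺]) = 1 / (1 + 10^-1.38 + 10^-1.99)
   = 1 / (1 + 0.041687 + 0.010233) = 1/1.0519 = 0.9506
[HCO3⁻] = α₁ × DIC = 0.9506 × 1.14 = 1.08 mmol/kg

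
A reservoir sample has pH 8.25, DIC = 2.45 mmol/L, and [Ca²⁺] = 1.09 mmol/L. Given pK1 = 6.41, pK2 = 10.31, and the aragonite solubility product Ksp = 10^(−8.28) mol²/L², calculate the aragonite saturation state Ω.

α₂ = 1 / (1 + [H⁺]/K2 + [H⁺]²/(K1K2)) = 1 / (1 + 10^+2.06 + 10^+0.22)
   = 1 / (1 + 114.82 + 1.6596) = 1/117.47 = 0.008512
[CO3²⁻] = α₂ × DIC = 0.008512 × 2.45 = 0.02086 mmol/L
Ksp = 10^(−8.28) = 5.248×10^-9
Ω = [Ca²⁺][CO3²⁻]/Ksp = (1.09×10^-3)(2.086×10^-5) / 5.248×10^-9 = 4.33

Ω = 4.33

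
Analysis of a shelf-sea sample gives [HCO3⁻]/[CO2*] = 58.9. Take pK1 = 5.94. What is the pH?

From K1 = [H⁺][HCO3⁻]/[CO2*]:  pH = pK1 + log₁₀([HCO3⁻]/[CO2*])
log₁₀(58.9) = +1.770
pH = 5.94 + (+1.770) = 7.71

pH = 7.71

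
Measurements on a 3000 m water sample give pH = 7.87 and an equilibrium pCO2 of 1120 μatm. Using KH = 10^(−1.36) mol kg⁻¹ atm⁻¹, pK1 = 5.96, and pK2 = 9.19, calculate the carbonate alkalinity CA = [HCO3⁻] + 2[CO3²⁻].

CA = 4.35 mmol/kg

[CO2*] = KH · pCO2 = 10^(−1.36) × 1120×10^-6 = 4.889×10^-5 mol/kg
α₀ = 1/(1 + K1/[H⁺] + K1K2/[H⁺]²) = 1/(1 + 10^+1.91 + 10^+0.59) = 0.01160
DIC = [CO2*]/α₀ = 4.889×10^-5 / 0.01160 = 4.213 mmol/kg
CA = (α₁ + 2α₂)·DIC = (0.9432 + 2×0.04515) × 4.213 = 4.35 mmol/kg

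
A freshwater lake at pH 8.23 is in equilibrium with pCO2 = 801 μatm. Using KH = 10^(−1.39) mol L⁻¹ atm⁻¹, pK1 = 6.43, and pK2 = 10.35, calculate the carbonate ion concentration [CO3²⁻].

[CO2*] = KH · pCO2 = 10^(−1.39) × 801×10^-6 = 3.263×10^-5 mol/L
α₀ = 1/(1 + K1/[H⁺] + K1K2/[H⁺]²) = 1/(1 + 10^+1.80 + 10^-0.32) = 0.01549
DIC = [CO2*]/α₀ = 3.263×10^-5 / 0.01549 = 2.107 mmol/L
[CO3²⁻] = α₂·DIC; α₂ = 0.007412, so [CO3²⁻] = 0.007412 × 2.107 = 0.0156 mmol/L = 15.6 μmol/L

[CO3²⁻] = 15.6 μmol/L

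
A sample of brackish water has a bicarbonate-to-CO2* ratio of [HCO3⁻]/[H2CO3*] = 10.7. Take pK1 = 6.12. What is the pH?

From K1 = [H⁺][HCO3⁻]/[H2CO3*]:  pH = pK1 + log₁₀([HCO3⁻]/[H2CO3*])
log₁₀(10.7) = +1.029
pH = 6.12 + (+1.029) = 7.15

pH = 7.15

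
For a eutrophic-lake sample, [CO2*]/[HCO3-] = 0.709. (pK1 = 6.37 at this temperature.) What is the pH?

From K1 = [H⁺][HCO3-]/[CO2*]:  pH = pK1 − log₁₀([CO2*]/[HCO3-])
log₁₀(0.709) = -0.149
pH = 6.37 − (-0.149) = 6.52

pH = 6.52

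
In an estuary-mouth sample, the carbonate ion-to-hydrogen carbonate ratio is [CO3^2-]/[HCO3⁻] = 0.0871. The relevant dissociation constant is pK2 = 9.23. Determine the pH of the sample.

pH = 8.17

From K2 = [H⁺][CO3^2-]/[HCO3⁻]:  pH = pK2 + log₁₀([CO3^2-]/[HCO3⁻])
log₁₀(0.0871) = -1.060
pH = 9.23 + (-1.060) = 8.17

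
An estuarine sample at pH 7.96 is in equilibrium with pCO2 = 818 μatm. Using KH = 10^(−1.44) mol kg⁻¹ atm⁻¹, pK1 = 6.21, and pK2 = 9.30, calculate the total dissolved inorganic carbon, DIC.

[CO2*] = KH · pCO2 = 10^(−1.44) × 818×10^-6 = 2.970×10^-5 mol/kg
α₀ = 1/(1 + K1/[H⁺] + K1K2/[H⁺]²) = 1/(1 + 10^+1.75 + 10^+0.41) = 0.01672
DIC = [CO2*]/α₀ = 2.970×10^-5 / 0.01672 = 1.78 mmol/kg

DIC = 1.78 mmol/kg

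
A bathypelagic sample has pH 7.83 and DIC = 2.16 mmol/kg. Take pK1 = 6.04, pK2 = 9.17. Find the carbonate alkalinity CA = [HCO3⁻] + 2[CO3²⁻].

CA = 2.22 mmol/kg

CA = [HCO3⁻] + 2[CO3²⁻] = (α₁ + 2α₂)·DIC
At pH 7.83: [H⁺]/K1 = 10^-1.79 = 0.016218, K2/[H⁺] = 10^-1.34 = 0.045709
α₁ = 1/(1 + 0.016218 + 0.045709) = 1/1.0619 = 0.9417; α₂ = α₁·K2/[H⁺] = 0.04304
α₁ + 2α₂ = 1.0278
CA = 1.0278 × 2.16 = 2.22 mmol/kg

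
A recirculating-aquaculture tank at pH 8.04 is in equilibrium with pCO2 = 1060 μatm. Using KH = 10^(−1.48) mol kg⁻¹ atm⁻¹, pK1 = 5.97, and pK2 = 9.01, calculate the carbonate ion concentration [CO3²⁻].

[CO2*] = KH · pCO2 = 10^(−1.48) × 1060×10^-6 = 3.510×10^-5 mol/kg
α₀ = 1/(1 + K1/[H⁺] + K1K2/[H⁺]²) = 1/(1 + 10^+2.07 + 10^+1.10) = 0.007629
DIC = [CO2*]/α₀ = 3.510×10^-5 / 0.007629 = 4.601 mmol/kg
[CO3²⁻] = α₂·DIC; α₂ = 0.09604, so [CO3²⁻] = 0.09604 × 4.601 = 0.442 mmol/kg

[CO3²⁻] = 0.442 mmol/kg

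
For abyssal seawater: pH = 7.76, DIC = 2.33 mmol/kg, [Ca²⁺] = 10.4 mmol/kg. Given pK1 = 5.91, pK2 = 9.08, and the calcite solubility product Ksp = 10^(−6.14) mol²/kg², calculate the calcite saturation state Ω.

Ω = 1.51

α₂ = 1 / (1 + [H⁺]/K2 + [H⁺]²/(K1K2)) = 1 / (1 + 10^+1.32 + 10^-0.53)
   = 1 / (1 + 20.893 + 0.29512) = 1/22.188 = 0.04507
[CO3²⁻] = α₂ × DIC = 0.04507 × 2.33 = 0.1050 mmol/kg
Ksp = 10^(−6.14) = 7.244×10^-7
Ω = [Ca²⁺][CO3²⁻]/Ksp = (10.4×10^-3)(1.050×10^-4) / 7.244×10^-7 = 1.51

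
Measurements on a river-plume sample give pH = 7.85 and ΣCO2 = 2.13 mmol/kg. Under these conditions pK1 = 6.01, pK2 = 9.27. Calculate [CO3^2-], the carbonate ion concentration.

[CO3²⁻] = 0.0769 mmol/kg

α₂ = 1 / (1 + [H⁺]/K2 + [H⁺]²/(K1K2)) = 1 / (1 + 10^+1.42 + 10^-0.42)
   = 1 / (1 + 26.303 + 0.38019) = 1/27.683 = 0.03612
[CO3²⁻] = α₂ × DIC = 0.03612 × 2.13 = 0.0769 mmol/kg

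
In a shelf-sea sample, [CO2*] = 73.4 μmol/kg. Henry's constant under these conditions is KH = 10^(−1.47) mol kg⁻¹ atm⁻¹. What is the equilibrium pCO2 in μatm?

KH = 10^(−1.47) = 3.388×10^-2 mol kg⁻¹ atm⁻¹
pCO2 = [CO2*]/KH = 73.4×10^-6 / 3.388×10^-2 = 2.17×10^-3 atm = 2170 μatm

pCO2 = 2170 μatm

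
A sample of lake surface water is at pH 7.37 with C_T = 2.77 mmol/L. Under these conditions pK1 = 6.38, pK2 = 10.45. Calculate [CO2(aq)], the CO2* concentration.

[CO2*] = 0.257 mmol/L

α₀ = 1 / (1 + K1/[H⁺] + K1K2/[H⁺]²) = 1 / (1 + 10^+0.99 + 10^-2.09)
   = 1 / (1 + 9.7724 + 0.0081283) = 1/10.781 = 0.09276
[CO2*] = α₀ × DIC = 0.09276 × 2.77 = 0.257 mmol/L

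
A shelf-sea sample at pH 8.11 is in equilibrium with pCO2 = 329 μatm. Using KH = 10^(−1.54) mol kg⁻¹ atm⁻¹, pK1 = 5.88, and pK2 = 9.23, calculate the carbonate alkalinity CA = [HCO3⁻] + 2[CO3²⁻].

[CO2*] = KH · pCO2 = 10^(−1.54) × 329×10^-6 = 9.488×10^-6 mol/kg
α₀ = 1/(1 + K1/[H⁺] + K1K2/[H⁺]²) = 1/(1 + 10^+2.23 + 10^+1.11) = 0.005443
DIC = [CO2*]/α₀ = 9.488×10^-6 / 0.005443 = 1.743 mmol/kg
CA = (α₁ + 2α₂)·DIC = (0.9244 + 2×0.07013) × 1.743 = 1.86 mmol/kg

CA = 1.86 mmol/kg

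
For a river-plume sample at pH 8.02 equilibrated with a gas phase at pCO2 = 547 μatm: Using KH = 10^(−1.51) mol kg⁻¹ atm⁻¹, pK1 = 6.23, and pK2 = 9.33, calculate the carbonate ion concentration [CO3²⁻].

[CO3²⁻] = 0.0510 mmol/kg

[CO2*] = KH · pCO2 = 10^(−1.51) × 547×10^-6 = 1.690×10^-5 mol/kg
α₀ = 1/(1 + K1/[H⁺] + K1K2/[H⁺]²) = 1/(1 + 10^+1.79 + 10^+0.48) = 0.01523
DIC = [CO2*]/α₀ = 1.690×10^-5 / 0.01523 = 1.110 mmol/kg
[CO3²⁻] = α₂·DIC; α₂ = 0.04598, so [CO3²⁻] = 0.04598 × 1.110 = 0.0510 mmol/kg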